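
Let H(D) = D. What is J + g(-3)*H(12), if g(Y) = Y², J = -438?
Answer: -330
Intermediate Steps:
J + g(-3)*H(12) = -438 + (-3)²*12 = -438 + 9*12 = -438 + 108 = -330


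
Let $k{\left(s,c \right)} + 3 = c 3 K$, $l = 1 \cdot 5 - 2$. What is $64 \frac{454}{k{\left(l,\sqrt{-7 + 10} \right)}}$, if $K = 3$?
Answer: $\frac{14528}{39} + \frac{14528 \sqrt{3}}{13} \approx 2308.1$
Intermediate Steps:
$l = 3$ ($l = 5 - 2 = 3$)
$k{\left(s,c \right)} = -3 + 9 c$ ($k{\left(s,c \right)} = -3 + c 3 \cdot 3 = -3 + 3 c 3 = -3 + 9 c$)
$64 \frac{454}{k{\left(l,\sqrt{-7 + 10} \right)}} = 64 \frac{454}{-3 + 9 \sqrt{-7 + 10}} = 64 \frac{454}{-3 + 9 \sqrt{3}} = \frac{29056}{-3 + 9 \sqrt{3}}$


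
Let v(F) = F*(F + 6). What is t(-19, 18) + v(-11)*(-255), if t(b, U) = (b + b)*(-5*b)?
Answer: -17635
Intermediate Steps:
t(b, U) = -10*b² (t(b, U) = (2*b)*(-5*b) = -10*b²)
v(F) = F*(6 + F)
t(-19, 18) + v(-11)*(-255) = -10*(-19)² - 11*(6 - 11)*(-255) = -10*361 - 11*(-5)*(-255) = -3610 + 55*(-255) = -3610 - 14025 = -17635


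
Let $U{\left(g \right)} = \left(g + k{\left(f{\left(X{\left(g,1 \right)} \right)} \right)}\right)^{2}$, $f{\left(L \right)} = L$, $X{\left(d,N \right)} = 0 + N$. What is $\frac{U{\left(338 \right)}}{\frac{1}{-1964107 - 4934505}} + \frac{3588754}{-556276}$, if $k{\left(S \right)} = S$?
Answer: $- \frac{220506524088822353}{278138} \approx -7.928 \cdot 10^{11}$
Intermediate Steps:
$X{\left(d,N \right)} = N$
$U{\left(g \right)} = \left(1 + g\right)^{2}$ ($U{\left(g \right)} = \left(g + 1\right)^{2} = \left(1 + g\right)^{2}$)
$\frac{U{\left(338 \right)}}{\frac{1}{-1964107 - 4934505}} + \frac{3588754}{-556276} = \frac{\left(1 + 338\right)^{2}}{\frac{1}{-1964107 - 4934505}} + \frac{3588754}{-556276} = \frac{339^{2}}{\frac{1}{-6898612}} + 3588754 \left(- \frac{1}{556276}\right) = \frac{114921}{- \frac{1}{6898612}} - \frac{1794377}{278138} = 114921 \left(-6898612\right) - \frac{1794377}{278138} = -792795389652 - \frac{1794377}{278138} = - \frac{220506524088822353}{278138}$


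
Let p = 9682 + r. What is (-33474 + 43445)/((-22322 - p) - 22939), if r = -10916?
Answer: -9971/44027 ≈ -0.22647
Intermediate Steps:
p = -1234 (p = 9682 - 10916 = -1234)
(-33474 + 43445)/((-22322 - p) - 22939) = (-33474 + 43445)/((-22322 - 1*(-1234)) - 22939) = 9971/((-22322 + 1234) - 22939) = 9971/(-21088 - 22939) = 9971/(-44027) = 9971*(-1/44027) = -9971/44027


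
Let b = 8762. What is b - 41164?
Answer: -32402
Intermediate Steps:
b - 41164 = 8762 - 41164 = -32402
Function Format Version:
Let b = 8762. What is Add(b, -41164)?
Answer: -32402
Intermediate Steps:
Add(b, -41164) = Add(8762, -41164) = -32402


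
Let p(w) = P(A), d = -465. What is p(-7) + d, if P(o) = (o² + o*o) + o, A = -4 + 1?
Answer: -450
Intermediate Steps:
A = -3
P(o) = o + 2*o² (P(o) = (o² + o²) + o = 2*o² + o = o + 2*o²)
p(w) = 15 (p(w) = -3*(1 + 2*(-3)) = -3*(1 - 6) = -3*(-5) = 15)
p(-7) + d = 15 - 465 = -450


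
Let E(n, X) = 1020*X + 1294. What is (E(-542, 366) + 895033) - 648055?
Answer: 621592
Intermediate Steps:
E(n, X) = 1294 + 1020*X
(E(-542, 366) + 895033) - 648055 = ((1294 + 1020*366) + 895033) - 648055 = ((1294 + 373320) + 895033) - 648055 = (374614 + 895033) - 648055 = 1269647 - 648055 = 621592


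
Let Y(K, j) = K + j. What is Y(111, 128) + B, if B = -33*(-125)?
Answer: 4364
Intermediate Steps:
B = 4125
Y(111, 128) + B = (111 + 128) + 4125 = 239 + 4125 = 4364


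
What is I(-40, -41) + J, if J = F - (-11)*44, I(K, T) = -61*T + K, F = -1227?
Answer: 1718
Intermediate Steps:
I(K, T) = K - 61*T
J = -743 (J = -1227 - (-11)*44 = -1227 - 1*(-484) = -1227 + 484 = -743)
I(-40, -41) + J = (-40 - 61*(-41)) - 743 = (-40 + 2501) - 743 = 2461 - 743 = 1718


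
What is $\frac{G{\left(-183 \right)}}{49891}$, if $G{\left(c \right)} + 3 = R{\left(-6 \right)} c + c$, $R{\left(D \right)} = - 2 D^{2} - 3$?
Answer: $\frac{13539}{49891} \approx 0.27137$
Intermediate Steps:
$R{\left(D \right)} = -3 - 2 D^{2}$
$G{\left(c \right)} = -3 - 74 c$ ($G{\left(c \right)} = -3 + \left(\left(-3 - 2 \left(-6\right)^{2}\right) c + c\right) = -3 + \left(\left(-3 - 72\right) c + c\right) = -3 + \left(- 75 c + c\right) = -3 - 74 c$)
$\frac{G{\left(-183 \right)}}{49891} = \frac{-3 - -13542}{49891} = \left(-3 + 13542\right) \frac{1}{49891} = 13539 \cdot \frac{1}{49891} = \frac{13539}{49891}$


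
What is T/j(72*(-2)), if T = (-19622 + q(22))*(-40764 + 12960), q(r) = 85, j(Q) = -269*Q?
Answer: 45267229/3228 ≈ 14023.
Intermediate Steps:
T = 543206748 (T = (-19622 + 85)*(-40764 + 12960) = -19537*(-27804) = 543206748)
T/j(72*(-2)) = 543206748/((-19368*(-2))) = 543206748/((-269*(-144))) = 543206748/38736 = 543206748*(1/38736) = 45267229/3228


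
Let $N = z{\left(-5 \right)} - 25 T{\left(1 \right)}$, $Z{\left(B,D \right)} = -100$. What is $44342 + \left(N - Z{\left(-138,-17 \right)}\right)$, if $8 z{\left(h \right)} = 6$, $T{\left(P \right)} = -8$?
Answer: $\frac{178571}{4} \approx 44643.0$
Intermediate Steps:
$z{\left(h \right)} = \frac{3}{4}$ ($z{\left(h \right)} = \frac{1}{8} \cdot 6 = \frac{3}{4}$)
$N = \frac{803}{4}$ ($N = \frac{3}{4} - -200 = \frac{3}{4} + 200 = \frac{803}{4} \approx 200.75$)
$44342 + \left(N - Z{\left(-138,-17 \right)}\right) = 44342 + \left(\frac{803}{4} - -100\right) = 44342 + \left(\frac{803}{4} + 100\right) = 44342 + \frac{1203}{4} = \frac{178571}{4}$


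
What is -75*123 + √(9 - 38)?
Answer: -9225 + I*√29 ≈ -9225.0 + 5.3852*I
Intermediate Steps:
-75*123 + √(9 - 38) = -9225 + √(-29) = -9225 + I*√29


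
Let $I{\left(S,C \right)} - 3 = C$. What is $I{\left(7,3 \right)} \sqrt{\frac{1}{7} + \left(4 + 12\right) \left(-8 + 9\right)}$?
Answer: $\frac{6 \sqrt{791}}{7} \approx 24.107$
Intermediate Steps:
$I{\left(S,C \right)} = 3 + C$
$I{\left(7,3 \right)} \sqrt{\frac{1}{7} + \left(4 + 12\right) \left(-8 + 9\right)} = \left(3 + 3\right) \sqrt{\frac{1}{7} + \left(4 + 12\right) \left(-8 + 9\right)} = 6 \sqrt{\frac{1}{7} + 16 \cdot 1} = 6 \sqrt{\frac{1}{7} + 16} = 6 \sqrt{\frac{113}{7}} = 6 \frac{\sqrt{791}}{7} = \frac{6 \sqrt{791}}{7}$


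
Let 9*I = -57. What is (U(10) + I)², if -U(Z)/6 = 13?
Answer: 64009/9 ≈ 7112.1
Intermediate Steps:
I = -19/3 (I = (⅑)*(-57) = -19/3 ≈ -6.3333)
U(Z) = -78 (U(Z) = -6*13 = -78)
(U(10) + I)² = (-78 - 19/3)² = (-253/3)² = 64009/9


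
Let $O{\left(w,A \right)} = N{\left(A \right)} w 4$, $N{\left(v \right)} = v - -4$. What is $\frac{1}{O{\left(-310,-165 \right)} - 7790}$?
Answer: $\frac{1}{191850} \approx 5.2124 \cdot 10^{-6}$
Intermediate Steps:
$N{\left(v \right)} = 4 + v$ ($N{\left(v \right)} = v + 4 = 4 + v$)
$O{\left(w,A \right)} = 4 w \left(4 + A\right)$ ($O{\left(w,A \right)} = \left(4 + A\right) w 4 = w \left(4 + A\right) 4 = 4 w \left(4 + A\right)$)
$\frac{1}{O{\left(-310,-165 \right)} - 7790} = \frac{1}{4 \left(-310\right) \left(4 - 165\right) - 7790} = \frac{1}{4 \left(-310\right) \left(-161\right) - 7790} = \frac{1}{199640 - 7790} = \frac{1}{191850}$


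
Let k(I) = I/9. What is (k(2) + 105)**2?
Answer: 896809/81 ≈ 11072.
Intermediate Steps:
k(I) = I/9 (k(I) = I*(1/9) = I/9)
(k(2) + 105)**2 = ((1/9)*2 + 105)**2 = (2/9 + 105)**2 = (947/9)**2 = 896809/81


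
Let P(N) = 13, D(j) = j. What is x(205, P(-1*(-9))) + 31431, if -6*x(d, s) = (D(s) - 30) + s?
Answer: 94295/3 ≈ 31432.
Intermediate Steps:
x(d, s) = 5 - s/3 (x(d, s) = -((s - 30) + s)/6 = -((-30 + s) + s)/6 = -(-30 + 2*s)/6 = 5 - s/3)
x(205, P(-1*(-9))) + 31431 = (5 - ⅓*13) + 31431 = (5 - 13/3) + 31431 = ⅔ + 31431 = 94295/3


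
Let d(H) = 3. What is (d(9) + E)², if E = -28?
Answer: 625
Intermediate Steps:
(d(9) + E)² = (3 - 28)² = (-25)² = 625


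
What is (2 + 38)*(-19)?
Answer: -760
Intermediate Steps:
(2 + 38)*(-19) = 40*(-19) = -760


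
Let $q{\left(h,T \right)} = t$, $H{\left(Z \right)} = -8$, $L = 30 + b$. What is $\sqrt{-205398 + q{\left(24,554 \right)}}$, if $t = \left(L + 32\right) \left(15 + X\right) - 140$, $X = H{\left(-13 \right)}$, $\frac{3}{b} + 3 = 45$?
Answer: $\frac{i \sqrt{820414}}{2} \approx 452.88 i$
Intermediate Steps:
$b = \frac{1}{14}$ ($b = \frac{3}{-3 + 45} = \frac{3}{42} = 3 \cdot \frac{1}{42} = \frac{1}{14} \approx 0.071429$)
$L = \frac{421}{14}$ ($L = 30 + \frac{1}{14} = \frac{421}{14} \approx 30.071$)
$X = -8$
$t = \frac{589}{2}$ ($t = \left(\frac{421}{14} + 32\right) \left(15 - 8\right) - 140 = \frac{869}{14} \cdot 7 - 140 = \frac{869}{2} - 140 = \frac{589}{2} \approx 294.5$)
$q{\left(h,T \right)} = \frac{589}{2}$
$\sqrt{-205398 + q{\left(24,554 \right)}} = \sqrt{-205398 + \frac{589}{2}} = \sqrt{- \frac{410207}{2}} = \frac{i \sqrt{820414}}{2}$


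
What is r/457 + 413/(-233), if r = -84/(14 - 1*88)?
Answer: -6973631/3939797 ≈ -1.7700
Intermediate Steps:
r = 42/37 (r = -84/(14 - 88) = -84/(-74) = -84*(-1/74) = 42/37 ≈ 1.1351)
r/457 + 413/(-233) = (42/37)/457 + 413/(-233) = (42/37)*(1/457) + 413*(-1/233) = 42/16909 - 413/233 = -6973631/3939797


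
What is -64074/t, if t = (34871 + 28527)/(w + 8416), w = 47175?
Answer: -1780968867/31699 ≈ -56184.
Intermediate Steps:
t = 63398/55591 (t = (34871 + 28527)/(47175 + 8416) = 63398/55591 ≈ 1.1404)
-64074/t = -64074/63398/55591 = -64074*55591/63398 = -1780968867/31699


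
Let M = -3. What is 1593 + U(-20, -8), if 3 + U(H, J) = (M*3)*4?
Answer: 1554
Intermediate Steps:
U(H, J) = -39 (U(H, J) = -3 - 3*3*4 = -3 - 9*4 = -3 - 36 = -39)
1593 + U(-20, -8) = 1593 - 39 = 1554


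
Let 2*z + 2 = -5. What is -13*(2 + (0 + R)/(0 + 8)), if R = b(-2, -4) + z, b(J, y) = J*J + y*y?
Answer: -845/16 ≈ -52.813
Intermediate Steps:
b(J, y) = J**2 + y**2
z = -7/2 (z = -1 + (1/2)*(-5) = -1 - 5/2 = -7/2 ≈ -3.5000)
R = 33/2 (R = ((-2)**2 + (-4)**2) - 7/2 = (4 + 16) - 7/2 = 20 - 7/2 = 33/2 ≈ 16.500)
-13*(2 + (0 + R)/(0 + 8)) = -13*(2 + (0 + 33/2)/(0 + 8)) = -13*(2 + (33/2)/8) = -13*(2 + (33/2)*(1/8)) = -13*(2 + 33/16) = -13*65/16 = -845/16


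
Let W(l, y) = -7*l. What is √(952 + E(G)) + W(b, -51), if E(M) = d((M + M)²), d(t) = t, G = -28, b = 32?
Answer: -224 + 2*√1022 ≈ -160.06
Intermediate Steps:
E(M) = 4*M² (E(M) = (M + M)² = (2*M)² = 4*M²)
√(952 + E(G)) + W(b, -51) = √(952 + 4*(-28)²) - 7*32 = √(952 + 4*784) - 224 = √(952 + 3136) - 224 = √4088 - 224 = 2*√1022 - 224 = -224 + 2*√1022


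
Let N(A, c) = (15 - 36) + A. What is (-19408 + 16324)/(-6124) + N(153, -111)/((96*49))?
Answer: 319073/600152 ≈ 0.53165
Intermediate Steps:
N(A, c) = -21 + A
(-19408 + 16324)/(-6124) + N(153, -111)/((96*49)) = (-19408 + 16324)/(-6124) + (-21 + 153)/((96*49)) = -3084*(-1/6124) + 132/4704 = 771/1531 + 132*(1/4704) = 771/1531 + 11/392 = 319073/600152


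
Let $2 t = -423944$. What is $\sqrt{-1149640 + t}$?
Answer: $14 i \sqrt{6947} \approx 1166.9 i$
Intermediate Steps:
$t = -211972$ ($t = \frac{1}{2} \left(-423944\right) = -211972$)
$\sqrt{-1149640 + t} = \sqrt{-1149640 - 211972} = \sqrt{-1361612} = 14 i \sqrt{6947}$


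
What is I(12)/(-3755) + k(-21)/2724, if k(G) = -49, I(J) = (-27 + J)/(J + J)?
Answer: -72917/4091448 ≈ -0.017822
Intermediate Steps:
I(J) = (-27 + J)/(2*J) (I(J) = (-27 + J)/((2*J)) = (-27 + J)*(1/(2*J)) = (-27 + J)/(2*J))
I(12)/(-3755) + k(-21)/2724 = ((½)*(-27 + 12)/12)/(-3755) - 49/2724 = ((½)*(1/12)*(-15))*(-1/3755) - 49*1/2724 = -5/8*(-1/3755) - 49/2724 = 1/6008 - 49/2724 = -72917/4091448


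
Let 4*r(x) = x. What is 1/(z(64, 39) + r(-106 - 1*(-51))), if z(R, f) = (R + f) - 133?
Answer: -4/175 ≈ -0.022857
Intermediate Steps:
r(x) = x/4
z(R, f) = -133 + R + f
1/(z(64, 39) + r(-106 - 1*(-51))) = 1/((-133 + 64 + 39) + (-106 - 1*(-51))/4) = 1/(-30 + (-106 + 51)/4) = 1/(-30 + (¼)*(-55)) = 1/(-30 - 55/4) = 1/(-175/4) = -4/175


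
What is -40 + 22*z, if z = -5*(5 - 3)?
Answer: -260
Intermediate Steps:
z = -10 (z = -5*2 = -10)
-40 + 22*z = -40 + 22*(-10) = -40 - 220 = -260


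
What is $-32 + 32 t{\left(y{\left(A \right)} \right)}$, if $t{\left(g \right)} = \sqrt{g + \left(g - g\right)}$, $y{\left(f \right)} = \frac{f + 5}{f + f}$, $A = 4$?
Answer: $-32 + 24 \sqrt{2} \approx 1.9411$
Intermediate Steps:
$y{\left(f \right)} = \frac{5 + f}{2 f}$
$t{\left(g \right)} = \sqrt{g}$ ($t{\left(g \right)} = \sqrt{g + 0} = \sqrt{g}$)
$-32 + 32 t{\left(y{\left(A \right)} \right)} = -32 + 32 \sqrt{\frac{5 + 4}{2 \cdot 4}} = -32 + 32 \sqrt{\frac{1}{2} \cdot \frac{1}{4} \cdot 9} = -32 + 32 \sqrt{\frac{9}{8}} = -32 + 32 \frac{3 \sqrt{2}}{4} = -32 + 24 \sqrt{2}$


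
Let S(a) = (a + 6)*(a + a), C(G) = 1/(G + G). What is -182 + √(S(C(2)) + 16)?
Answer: -182 + 3*√34/4 ≈ -177.63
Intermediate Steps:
C(G) = 1/(2*G)
S(a) = 2*a*(6 + a) (S(a) = (6 + a)*(2*a) = 2*a*(6 + a))
-182 + √(S(C(2)) + 16) = -182 + √(2*((½)/2)*(6 + (½)/2) + 16) = -182 + √(2*((½)*(½))*(6 + (½)*(½)) + 16) = -182 + √(2*(¼)*(6 + ¼) + 16) = -182 + √(2*(¼)*(25/4) + 16) = -182 + √(25/8 + 16) = -182 + √(153/8) = -182 + 3*√34/4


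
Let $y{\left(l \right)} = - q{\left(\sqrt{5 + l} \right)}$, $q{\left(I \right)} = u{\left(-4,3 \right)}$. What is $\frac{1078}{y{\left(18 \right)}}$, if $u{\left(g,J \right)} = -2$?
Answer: $539$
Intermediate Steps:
$q{\left(I \right)} = -2$
$y{\left(l \right)} = 2$ ($y{\left(l \right)} = \left(-1\right) \left(-2\right) = 2$)
$\frac{1078}{y{\left(18 \right)}} = \frac{1078}{2} = 1078 \cdot \frac{1}{2} = 539$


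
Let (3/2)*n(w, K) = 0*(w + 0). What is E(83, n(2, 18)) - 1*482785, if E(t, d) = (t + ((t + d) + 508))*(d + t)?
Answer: -426843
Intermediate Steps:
n(w, K) = 0 (n(w, K) = 2*(0*(w + 0))/3 = 2*(0*w)/3 = (2/3)*0 = 0)
E(t, d) = (d + t)*(508 + d + 2*t) (E(t, d) = (t + ((d + t) + 508))*(d + t) = (t + (508 + d + t))*(d + t) = (508 + d + 2*t)*(d + t) = (d + t)*(508 + d + 2*t))
E(83, n(2, 18)) - 1*482785 = (0**2 + 2*83**2 + 508*0 + 508*83 + 3*0*83) - 1*482785 = (0 + 2*6889 + 0 + 42164 + 0) - 482785 = (0 + 13778 + 0 + 42164 + 0) - 482785 = 55942 - 482785 = -426843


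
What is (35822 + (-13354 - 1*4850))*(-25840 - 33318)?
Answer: -1042245644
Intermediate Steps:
(35822 + (-13354 - 1*4850))*(-25840 - 33318) = (35822 + (-13354 - 4850))*(-59158) = (35822 - 18204)*(-59158) = 17618*(-59158) = -1042245644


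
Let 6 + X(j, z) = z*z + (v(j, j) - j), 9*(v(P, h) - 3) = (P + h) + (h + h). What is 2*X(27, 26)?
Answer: 1316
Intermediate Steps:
v(P, h) = 3 + h/3 + P/9 (v(P, h) = 3 + ((P + h) + (h + h))/9 = 3 + ((P + h) + 2*h)/9 = 3 + (P + 3*h)/9 = 3 + (h/3 + P/9) = 3 + h/3 + P/9)
X(j, z) = -3 + z² - 5*j/9 (X(j, z) = -6 + (z*z + ((3 + j/3 + j/9) - j)) = -6 + (z² + ((3 + 4*j/9) - j)) = -6 + (z² + (3 - 5*j/9)) = -6 + (3 + z² - 5*j/9) = -3 + z² - 5*j/9)
2*X(27, 26) = 2*(-3 + 26² - 5/9*27) = 2*(-3 + 676 - 15) = 2*658 = 1316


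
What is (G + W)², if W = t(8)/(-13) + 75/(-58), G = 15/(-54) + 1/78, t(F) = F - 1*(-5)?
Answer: 301334881/46049796 ≈ 6.5437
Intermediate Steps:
t(F) = 5 + F (t(F) = F + 5 = 5 + F)
G = -31/117 (G = 15*(-1/54) + 1*(1/78) = -5/18 + 1/78 = -31/117 ≈ -0.26496)
W = -133/58 (W = (5 + 8)/(-13) + 75/(-58) = 13*(-1/13) + 75*(-1/58) = -1 - 75/58 = -133/58 ≈ -2.2931)
(G + W)² = (-31/117 - 133/58)² = (-17359/6786)² = 301334881/46049796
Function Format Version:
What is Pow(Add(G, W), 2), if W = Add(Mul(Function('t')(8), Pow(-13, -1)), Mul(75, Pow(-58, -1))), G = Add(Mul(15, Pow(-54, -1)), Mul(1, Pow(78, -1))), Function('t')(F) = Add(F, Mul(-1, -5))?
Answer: Rational(301334881, 46049796) ≈ 6.5437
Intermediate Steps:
Function('t')(F) = Add(5, F) (Function('t')(F) = Add(F, 5) = Add(5, F))
G = Rational(-31, 117) (G = Add(Mul(15, Rational(-1, 54)), Mul(1, Rational(1, 78))) = Add(Rational(-5, 18), Rational(1, 78)) = Rational(-31, 117) ≈ -0.26496)
W = Rational(-133, 58) (W = Add(Mul(Add(5, 8), Pow(-13, -1)), Mul(75, Pow(-58, -1))) = Add(Mul(13, Rational(-1, 13)), Mul(75, Rational(-1, 58))) = Add(-1, Rational(-75, 58)) = Rational(-133, 58) ≈ -2.2931)
Pow(Add(G, W), 2) = Pow(Add(Rational(-31, 117), Rational(-133, 58)), 2) = Pow(Rational(-17359, 6786), 2) = Rational(301334881, 46049796)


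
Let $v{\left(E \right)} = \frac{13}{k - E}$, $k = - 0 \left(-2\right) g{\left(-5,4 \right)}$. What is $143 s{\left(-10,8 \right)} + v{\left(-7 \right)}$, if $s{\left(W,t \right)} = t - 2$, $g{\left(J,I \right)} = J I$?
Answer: $\frac{6019}{7} \approx 859.86$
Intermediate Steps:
$g{\left(J,I \right)} = I J$
$s{\left(W,t \right)} = -2 + t$ ($s{\left(W,t \right)} = t - 2 = -2 + t$)
$k = 0$ ($k = - 0 \left(-2\right) 4 \left(-5\right) = - 0 \left(-20\right) = \left(-1\right) 0 = 0$)
$v{\left(E \right)} = - \frac{13}{E}$ ($v{\left(E \right)} = \frac{13}{0 - E} = \frac{13}{\left(-1\right) E} = 13 \left(- \frac{1}{E}\right) = - \frac{13}{E}$)
$143 s{\left(-10,8 \right)} + v{\left(-7 \right)} = 143 \left(-2 + 8\right) - \frac{13}{-7} = 143 \cdot 6 - - \frac{13}{7} = 858 + \frac{13}{7} = \frac{6019}{7}$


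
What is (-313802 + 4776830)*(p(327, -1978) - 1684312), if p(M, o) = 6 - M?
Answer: -7518564248724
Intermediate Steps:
(-313802 + 4776830)*(p(327, -1978) - 1684312) = (-313802 + 4776830)*((6 - 1*327) - 1684312) = 4463028*((6 - 327) - 1684312) = 4463028*(-321 - 1684312) = 4463028*(-1684633) = -7518564248724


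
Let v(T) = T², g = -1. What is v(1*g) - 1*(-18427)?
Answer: 18428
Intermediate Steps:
v(1*g) - 1*(-18427) = (1*(-1))² - 1*(-18427) = (-1)² + 18427 = 1 + 18427 = 18428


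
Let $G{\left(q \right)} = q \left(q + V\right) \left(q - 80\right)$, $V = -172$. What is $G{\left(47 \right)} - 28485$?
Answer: $165390$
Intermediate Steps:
$G{\left(q \right)} = q \left(-172 + q\right) \left(-80 + q\right)$ ($G{\left(q \right)} = q \left(q - 172\right) \left(q - 80\right) = q \left(-172 + q\right) \left(-80 + q\right)$)
$G{\left(47 \right)} - 28485 = 47 \left(13760 + 47^{2} - 11844\right) - 28485 = 47 \left(13760 + 2209 - 11844\right) - 28485 = 47 \cdot 4125 - 28485 = 193875 - 28485 = 165390$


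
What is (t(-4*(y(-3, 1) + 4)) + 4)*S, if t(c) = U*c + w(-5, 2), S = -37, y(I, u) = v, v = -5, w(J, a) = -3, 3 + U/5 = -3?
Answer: 4403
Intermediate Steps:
U = -30 (U = -15 + 5*(-3) = -15 - 15 = -30)
y(I, u) = -5
t(c) = -3 - 30*c (t(c) = -30*c - 3 = -3 - 30*c)
(t(-4*(y(-3, 1) + 4)) + 4)*S = ((-3 - (-120)*(-5 + 4)) + 4)*(-37) = ((-3 - (-120)*(-1)) + 4)*(-37) = ((-3 - 30*4) + 4)*(-37) = ((-3 - 120) + 4)*(-37) = (-123 + 4)*(-37) = -119*(-37) = 4403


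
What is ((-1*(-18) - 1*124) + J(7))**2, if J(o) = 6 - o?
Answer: 11449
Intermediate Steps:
((-1*(-18) - 1*124) + J(7))**2 = ((-1*(-18) - 1*124) + (6 - 1*7))**2 = ((18 - 124) + (6 - 7))**2 = (-106 - 1)**2 = (-107)**2 = 11449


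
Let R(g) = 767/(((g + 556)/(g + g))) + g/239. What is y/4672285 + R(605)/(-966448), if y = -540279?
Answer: -20846532553704949/178994587295118960 ≈ -0.11646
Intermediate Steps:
R(g) = g/239 + 1534*g/(556 + g) (R(g) = 767/(((556 + g)/((2*g)))) + g*(1/239) = 767/(((556 + g)*(1/(2*g)))) + g/239 = 767/(((556 + g)/(2*g))) + g/239 = 767*(2*g/(556 + g)) + g/239 = 1534*g/(556 + g) + g/239 = g/239 + 1534*g/(556 + g))
y/4672285 + R(605)/(-966448) = -540279/4672285 + ((1/239)*605*(367182 + 605)/(556 + 605))/(-966448) = -540279*1/4672285 + ((1/239)*605*367787/1161)*(-1/966448) = -540279/4672285 + ((1/239)*605*(1/1161)*367787)*(-1/966448) = -540279/4672285 + (222511135/277479)*(-1/966448) = -540279/4672285 - 31787305/38309860656 = -20846532553704949/178994587295118960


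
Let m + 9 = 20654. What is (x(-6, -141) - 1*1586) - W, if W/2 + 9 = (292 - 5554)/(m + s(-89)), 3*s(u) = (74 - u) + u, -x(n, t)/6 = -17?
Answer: -90873622/62009 ≈ -1465.5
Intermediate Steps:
m = 20645 (m = -9 + 20654 = 20645)
x(n, t) = 102 (x(n, t) = -6*(-17) = 102)
s(u) = 74/3 (s(u) = ((74 - u) + u)/3 = (1/3)*74 = 74/3)
W = -1147734/62009 (W = -18 + 2*((292 - 5554)/(20645 + 74/3)) = -18 + 2*(-5262/62009/3) = -18 + 2*(-5262*3/62009) = -18 + 2*(-15786/62009) = -18 - 31572/62009 = -1147734/62009 ≈ -18.509)
(x(-6, -141) - 1*1586) - W = (102 - 1*1586) - 1*(-1147734/62009) = (102 - 1586) + 1147734/62009 = -1484 + 1147734/62009 = -90873622/62009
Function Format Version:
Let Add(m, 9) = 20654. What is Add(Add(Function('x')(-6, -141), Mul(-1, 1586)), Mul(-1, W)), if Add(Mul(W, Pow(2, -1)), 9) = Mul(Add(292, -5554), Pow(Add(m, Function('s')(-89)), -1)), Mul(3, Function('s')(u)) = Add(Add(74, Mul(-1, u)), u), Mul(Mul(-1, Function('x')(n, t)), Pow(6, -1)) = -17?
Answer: Rational(-90873622, 62009) ≈ -1465.5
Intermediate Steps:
m = 20645 (m = Add(-9, 20654) = 20645)
Function('x')(n, t) = 102 (Function('x')(n, t) = Mul(-6, -17) = 102)
Function('s')(u) = Rational(74, 3) (Function('s')(u) = Mul(Rational(1, 3), Add(Add(74, Mul(-1, u)), u)) = Mul(Rational(1, 3), 74) = Rational(74, 3))
W = Rational(-1147734, 62009) (W = Add(-18, Mul(2, Mul(Add(292, -5554), Pow(Add(20645, Rational(74, 3)), -1)))) = Add(-18, Mul(2, Mul(-5262, Pow(Rational(62009, 3), -1)))) = Add(-18, Mul(2, Mul(-5262, Rational(3, 62009)))) = Add(-18, Mul(2, Rational(-15786, 62009))) = Add(-18, Rational(-31572, 62009)) = Rational(-1147734, 62009) ≈ -18.509)
Add(Add(Function('x')(-6, -141), Mul(-1, 1586)), Mul(-1, W)) = Add(Add(102, Mul(-1, 1586)), Mul(-1, Rational(-1147734, 62009))) = Add(Add(102, -1586), Rational(1147734, 62009)) = Add(-1484, Rational(1147734, 62009)) = Rational(-90873622, 62009)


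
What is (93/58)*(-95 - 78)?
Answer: -16089/58 ≈ -277.40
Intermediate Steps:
(93/58)*(-95 - 78) = (93*(1/58))*(-173) = (93/58)*(-173) = -16089/58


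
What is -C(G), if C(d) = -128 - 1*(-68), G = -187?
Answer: 60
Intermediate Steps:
C(d) = -60 (C(d) = -128 + 68 = -60)
-C(G) = -1*(-60) = 60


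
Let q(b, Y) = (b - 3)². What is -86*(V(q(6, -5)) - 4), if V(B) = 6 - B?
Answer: 602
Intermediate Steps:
q(b, Y) = (-3 + b)²
-86*(V(q(6, -5)) - 4) = -86*((6 - (-3 + 6)²) - 4) = -86*((6 - 1*3²) - 4) = -86*((6 - 1*9) - 4) = -86*((6 - 9) - 4) = -86*(-3 - 4) = -86*(-7) = 602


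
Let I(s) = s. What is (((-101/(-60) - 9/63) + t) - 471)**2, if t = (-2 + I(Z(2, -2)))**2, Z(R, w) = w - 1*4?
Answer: 28999705849/176400 ≈ 1.6440e+5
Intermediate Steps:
Z(R, w) = -4 + w (Z(R, w) = w - 4 = -4 + w)
t = 64 (t = (-2 + (-4 - 2))**2 = (-2 - 6)**2 = (-8)**2 = 64)
(((-101/(-60) - 9/63) + t) - 471)**2 = (((-101/(-60) - 9/63) + 64) - 471)**2 = (((-101*(-1/60) - 9*1/63) + 64) - 471)**2 = (((101/60 - 1/7) + 64) - 471)**2 = ((647/420 + 64) - 471)**2 = (27527/420 - 471)**2 = (-170293/420)**2 = 28999705849/176400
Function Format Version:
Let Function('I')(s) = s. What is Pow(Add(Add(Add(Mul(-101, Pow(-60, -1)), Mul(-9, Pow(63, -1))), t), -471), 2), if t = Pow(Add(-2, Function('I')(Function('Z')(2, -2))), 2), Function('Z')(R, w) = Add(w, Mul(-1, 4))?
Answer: Rational(28999705849, 176400) ≈ 1.6440e+5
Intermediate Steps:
Function('Z')(R, w) = Add(-4, w) (Function('Z')(R, w) = Add(w, -4) = Add(-4, w))
t = 64 (t = Pow(Add(-2, Add(-4, -2)), 2) = Pow(Add(-2, -6), 2) = Pow(-8, 2) = 64)
Pow(Add(Add(Add(Mul(-101, Pow(-60, -1)), Mul(-9, Pow(63, -1))), t), -471), 2) = Pow(Add(Add(Add(Mul(-101, Pow(-60, -1)), Mul(-9, Pow(63, -1))), 64), -471), 2) = Pow(Add(Add(Add(Mul(-101, Rational(-1, 60)), Mul(-9, Rational(1, 63))), 64), -471), 2) = Pow(Add(Add(Add(Rational(101, 60), Rational(-1, 7)), 64), -471), 2) = Pow(Add(Add(Rational(647, 420), 64), -471), 2) = Pow(Add(Rational(27527, 420), -471), 2) = Pow(Rational(-170293, 420), 2) = Rational(28999705849, 176400)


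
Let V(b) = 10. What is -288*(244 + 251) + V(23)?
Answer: -142550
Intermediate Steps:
-288*(244 + 251) + V(23) = -288*(244 + 251) + 10 = -288*495 + 10 = -142560 + 10 = -142550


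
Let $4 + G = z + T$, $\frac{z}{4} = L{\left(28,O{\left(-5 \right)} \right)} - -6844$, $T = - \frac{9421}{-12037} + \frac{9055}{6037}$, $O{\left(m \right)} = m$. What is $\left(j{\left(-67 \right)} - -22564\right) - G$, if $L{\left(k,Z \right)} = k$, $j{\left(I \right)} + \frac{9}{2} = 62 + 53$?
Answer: $- \frac{699319161635}{145334738} \approx -4811.8$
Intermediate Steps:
$j{\left(I \right)} = \frac{221}{2}$ ($j{\left(I \right)} = - \frac{9}{2} + \left(62 + 53\right) = - \frac{9}{2} + 115 = \frac{221}{2}$)
$T = \frac{165869612}{72667369}$ ($T = \left(-9421\right) \left(- \frac{1}{12037}\right) + 9055 \cdot \frac{1}{6037} = \frac{9421}{12037} + \frac{9055}{6037} = \frac{165869612}{72667369} \approx 2.2826$)
$z = 27488$ ($z = 4 \left(28 - -6844\right) = 4 \left(28 + 6844\right) = 4 \cdot 6872 = 27488$)
$G = \frac{1997355839208}{72667369}$ ($G = -4 + \left(27488 + \frac{165869612}{72667369}\right) = -4 + \frac{1997646508684}{72667369} = \frac{1997355839208}{72667369} \approx 27486.0$)
$\left(j{\left(-67 \right)} - -22564\right) - G = \left(\frac{221}{2} - -22564\right) - \frac{1997355839208}{72667369} = \left(\frac{221}{2} + 22564\right) - \frac{1997355839208}{72667369} = \frac{45349}{2} - \frac{1997355839208}{72667369} = - \frac{699319161635}{145334738}$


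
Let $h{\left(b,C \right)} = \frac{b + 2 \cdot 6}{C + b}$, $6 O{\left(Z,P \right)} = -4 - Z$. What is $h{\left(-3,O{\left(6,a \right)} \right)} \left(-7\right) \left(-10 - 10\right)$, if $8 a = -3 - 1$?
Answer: $-270$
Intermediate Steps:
$a = - \frac{1}{2}$ ($a = \frac{-3 - 1}{8} = \frac{1}{8} \left(-4\right) = - \frac{1}{2} \approx -0.5$)
$O{\left(Z,P \right)} = - \frac{2}{3} - \frac{Z}{6}$ ($O{\left(Z,P \right)} = \frac{-4 - Z}{6} = - \frac{2}{3} - \frac{Z}{6}$)
$h{\left(b,C \right)} = \frac{12 + b}{C + b}$ ($h{\left(b,C \right)} = \frac{b + 12}{C + b} = \frac{12 + b}{C + b}$)
$h{\left(-3,O{\left(6,a \right)} \right)} \left(-7\right) \left(-10 - 10\right) = \frac{12 - 3}{\left(- \frac{2}{3} - 1\right) - 3} \left(-7\right) \left(-10 - 10\right) = \frac{1}{\left(- \frac{2}{3} - 1\right) - 3} \cdot 9 \left(-7\right) \left(-10 - 10\right) = \frac{1}{- \frac{5}{3} - 3} \cdot 9 \left(-7\right) \left(-20\right) = \frac{1}{- \frac{14}{3}} \cdot 9 \left(-7\right) \left(-20\right) = \left(- \frac{3}{14}\right) 9 \left(-7\right) \left(-20\right) = \left(- \frac{27}{14}\right) \left(-7\right) \left(-20\right) = \frac{27}{2} \left(-20\right) = -270$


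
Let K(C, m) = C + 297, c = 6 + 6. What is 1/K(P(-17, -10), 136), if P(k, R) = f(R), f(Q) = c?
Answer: 1/309 ≈ 0.0032362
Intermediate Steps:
c = 12
f(Q) = 12
P(k, R) = 12
K(C, m) = 297 + C
1/K(P(-17, -10), 136) = 1/(297 + 12) = 1/309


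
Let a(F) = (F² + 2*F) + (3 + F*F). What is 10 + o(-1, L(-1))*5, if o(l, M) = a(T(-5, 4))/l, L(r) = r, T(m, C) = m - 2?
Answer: -425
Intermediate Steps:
T(m, C) = -2 + m
a(F) = 3 + 2*F + 2*F² (a(F) = (F² + 2*F) + (3 + F²) = 3 + 2*F + 2*F²)
o(l, M) = 87/l (o(l, M) = (3 + 2*(-2 - 5) + 2*(-2 - 5)²)/l = (3 + 2*(-7) + 2*(-7)²)/l = (3 - 14 + 2*49)/l = (3 - 14 + 98)/l = 87/l)
10 + o(-1, L(-1))*5 = 10 + (87/(-1))*5 = 10 + (87*(-1))*5 = 10 - 87*5 = 10 - 435 = -425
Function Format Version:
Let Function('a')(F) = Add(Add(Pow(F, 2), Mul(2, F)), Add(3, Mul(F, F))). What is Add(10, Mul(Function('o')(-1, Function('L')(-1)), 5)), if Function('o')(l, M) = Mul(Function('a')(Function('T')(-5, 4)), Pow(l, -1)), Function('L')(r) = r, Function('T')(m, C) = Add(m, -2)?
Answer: -425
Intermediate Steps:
Function('T')(m, C) = Add(-2, m)
Function('a')(F) = Add(3, Mul(2, F), Mul(2, Pow(F, 2))) (Function('a')(F) = Add(Add(Pow(F, 2), Mul(2, F)), Add(3, Pow(F, 2))) = Add(3, Mul(2, F), Mul(2, Pow(F, 2))))
Function('o')(l, M) = Mul(87, Pow(l, -1)) (Function('o')(l, M) = Mul(Add(3, Mul(2, Add(-2, -5)), Mul(2, Pow(Add(-2, -5), 2))), Pow(l, -1)) = Mul(Add(3, Mul(2, -7), Mul(2, Pow(-7, 2))), Pow(l, -1)) = Mul(Add(3, -14, Mul(2, 49)), Pow(l, -1)) = Mul(Add(3, -14, 98), Pow(l, -1)) = Mul(87, Pow(l, -1)))
Add(10, Mul(Function('o')(-1, Function('L')(-1)), 5)) = Add(10, Mul(Mul(87, Pow(-1, -1)), 5)) = Add(10, Mul(Mul(87, -1), 5)) = Add(10, Mul(-87, 5)) = Add(10, -435) = -425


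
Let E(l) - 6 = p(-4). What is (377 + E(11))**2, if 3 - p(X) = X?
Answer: 152100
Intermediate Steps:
p(X) = 3 - X
E(l) = 13 (E(l) = 6 + (3 - 1*(-4)) = 6 + (3 + 4) = 6 + 7 = 13)
(377 + E(11))**2 = (377 + 13)**2 = 390**2 = 152100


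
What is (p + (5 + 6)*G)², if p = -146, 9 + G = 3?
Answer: 44944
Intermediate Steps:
G = -6 (G = -9 + 3 = -6)
(p + (5 + 6)*G)² = (-146 + (5 + 6)*(-6))² = (-146 + 11*(-6))² = (-146 - 66)² = (-212)² = 44944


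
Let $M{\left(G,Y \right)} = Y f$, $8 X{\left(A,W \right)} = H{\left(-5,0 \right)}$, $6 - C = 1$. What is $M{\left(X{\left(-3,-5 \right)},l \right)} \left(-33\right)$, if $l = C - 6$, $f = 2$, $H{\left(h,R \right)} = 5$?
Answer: $66$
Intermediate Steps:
$C = 5$ ($C = 6 - 1 = 5$)
$X{\left(A,W \right)} = \frac{5}{8}$ ($X{\left(A,W \right)} = \frac{1}{8} \cdot 5 = \frac{5}{8}$)
$l = -1$ ($l = 5 - 6 = -1$)
$M{\left(G,Y \right)} = 2 Y$ ($M{\left(G,Y \right)} = Y 2 = 2 Y$)
$M{\left(X{\left(-3,-5 \right)},l \right)} \left(-33\right) = 2 \left(-1\right) \left(-33\right) = \left(-2\right) \left(-33\right) = 66$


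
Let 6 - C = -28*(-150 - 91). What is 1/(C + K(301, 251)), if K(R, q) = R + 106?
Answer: -1/6335 ≈ -0.00015785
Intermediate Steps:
K(R, q) = 106 + R
C = -6742 (C = 6 - (-28)*(-150 - 91) = 6 - (-28)*(-241) = 6 - 1*6748 = 6 - 6748 = -6742)
1/(C + K(301, 251)) = 1/(-6742 + (106 + 301)) = 1/(-6742 + 407) = 1/(-6335) = -1/6335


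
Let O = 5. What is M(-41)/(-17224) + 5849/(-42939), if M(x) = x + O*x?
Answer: -45090091/369790668 ≈ -0.12193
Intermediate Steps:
M(x) = 6*x (M(x) = x + 5*x = 6*x)
M(-41)/(-17224) + 5849/(-42939) = (6*(-41))/(-17224) + 5849/(-42939) = -246*(-1/17224) + 5849*(-1/42939) = 123/8612 - 5849/42939 = -45090091/369790668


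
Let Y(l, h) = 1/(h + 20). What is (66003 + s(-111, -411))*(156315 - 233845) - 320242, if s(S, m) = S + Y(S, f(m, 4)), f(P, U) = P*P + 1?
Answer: -431556172824707/84471 ≈ -5.1089e+9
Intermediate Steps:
f(P, U) = 1 + P**2 (f(P, U) = P**2 + 1 = 1 + P**2)
Y(l, h) = 1/(20 + h)
s(S, m) = S + 1/(21 + m**2) (s(S, m) = S + 1/(20 + (1 + m**2)) = S + 1/(21 + m**2))
(66003 + s(-111, -411))*(156315 - 233845) - 320242 = (66003 + (1 - 111*(21 + (-411)**2))/(21 + (-411)**2))*(156315 - 233845) - 320242 = (66003 + (1 - 111*(21 + 168921))/(21 + 168921))*(-77530) - 320242 = (66003 + (1 - 111*168942)/168942)*(-77530) - 320242 = (66003 + (1 - 18752562)/168942)*(-77530) - 320242 = (66003 + (1/168942)*(-18752561))*(-77530) - 320242 = (66003 - 18752561/168942)*(-77530) - 320242 = (11131926265/168942)*(-77530) - 320242 = -431529121662725/84471 - 320242 = -431556172824707/84471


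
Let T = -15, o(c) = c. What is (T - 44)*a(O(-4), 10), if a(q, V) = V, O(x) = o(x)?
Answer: -590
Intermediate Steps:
O(x) = x
(T - 44)*a(O(-4), 10) = (-15 - 44)*10 = -59*10 = -590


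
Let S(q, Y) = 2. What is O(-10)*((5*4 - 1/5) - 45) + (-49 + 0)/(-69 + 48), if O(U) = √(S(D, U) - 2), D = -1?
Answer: 7/3 ≈ 2.3333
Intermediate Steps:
O(U) = 0 (O(U) = √(2 - 2) = √0 = 0)
O(-10)*((5*4 - 1/5) - 45) + (-49 + 0)/(-69 + 48) = 0*((5*4 - 1/5) - 45) + (-49 + 0)/(-69 + 48) = 0*((20 - 1*⅕) - 45) - 49/(-21) = 0*((20 - ⅕) - 45) - 49*(-1/21) = 0*(99/5 - 45) + 7/3 = 0*(-126/5) + 7/3 = 0 + 7/3 = 7/3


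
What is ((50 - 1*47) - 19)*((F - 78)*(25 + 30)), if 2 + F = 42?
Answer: 33440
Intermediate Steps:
F = 40 (F = -2 + 42 = 40)
((50 - 1*47) - 19)*((F - 78)*(25 + 30)) = ((50 - 1*47) - 19)*((40 - 78)*(25 + 30)) = ((50 - 47) - 19)*(-38*55) = (3 - 19)*(-2090) = -16*(-2090) = 33440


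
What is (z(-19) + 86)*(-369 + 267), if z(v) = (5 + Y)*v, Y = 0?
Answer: 918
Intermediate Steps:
z(v) = 5*v (z(v) = (5 + 0)*v = 5*v)
(z(-19) + 86)*(-369 + 267) = (5*(-19) + 86)*(-369 + 267) = (-95 + 86)*(-102) = -9*(-102) = 918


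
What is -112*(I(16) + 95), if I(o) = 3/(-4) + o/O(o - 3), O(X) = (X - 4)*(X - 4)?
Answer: -856828/81 ≈ -10578.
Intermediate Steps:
O(X) = (-4 + X)² (O(X) = (-4 + X)*(-4 + X) = (-4 + X)²)
I(o) = -¾ + o/(-7 + o)² (I(o) = 3/(-4) + o/((-4 + (o - 3))²) = 3*(-¼) + o/((-4 + (-3 + o))²) = -¾ + o/((-7 + o)²) = -¾ + o/(-7 + o)²)
-112*(I(16) + 95) = -112*((-¾ + 16/(-7 + 16)²) + 95) = -112*((-¾ + 16/9²) + 95) = -112*((-¾ + 16*(1/81)) + 95) = -112*((-¾ + 16/81) + 95) = -112*(-179/324 + 95) = -112*30601/324 = -856828/81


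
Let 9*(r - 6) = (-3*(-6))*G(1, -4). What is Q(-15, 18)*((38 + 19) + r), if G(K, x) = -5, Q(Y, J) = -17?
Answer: -901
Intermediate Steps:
r = -4 (r = 6 + (-3*(-6)*(-5))/9 = 6 + (18*(-5))/9 = 6 + (⅑)*(-90) = 6 - 10 = -4)
Q(-15, 18)*((38 + 19) + r) = -17*((38 + 19) - 4) = -17*(57 - 4) = -17*53 = -901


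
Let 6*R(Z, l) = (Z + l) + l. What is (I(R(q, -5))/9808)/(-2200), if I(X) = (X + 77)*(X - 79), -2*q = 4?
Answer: 243/863104 ≈ 0.00028154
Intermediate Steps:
q = -2 (q = -½*4 = -2)
R(Z, l) = l/3 + Z/6 (R(Z, l) = ((Z + l) + l)/6 = (Z + 2*l)/6 = l/3 + Z/6)
I(X) = (-79 + X)*(77 + X) (I(X) = (77 + X)*(-79 + X) = (-79 + X)*(77 + X))
(I(R(q, -5))/9808)/(-2200) = ((-6083 + ((⅓)*(-5) + (⅙)*(-2))² - 2*((⅓)*(-5) + (⅙)*(-2)))/9808)/(-2200) = ((-6083 + (-5/3 - ⅓)² - 2*(-5/3 - ⅓))*(1/9808))*(-1/2200) = ((-6083 + (-2)² - 2*(-2))*(1/9808))*(-1/2200) = ((-6083 + 4 + 4)*(1/9808))*(-1/2200) = -6075*1/9808*(-1/2200) = -6075/9808*(-1/2200) = 243/863104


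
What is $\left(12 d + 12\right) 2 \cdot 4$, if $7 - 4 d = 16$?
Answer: $-120$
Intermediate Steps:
$d = - \frac{9}{4}$ ($d = \frac{7}{4} - 4 = - \frac{9}{4} \approx -2.25$)
$\left(12 d + 12\right) 2 \cdot 4 = \left(12 \left(- \frac{9}{4}\right) + 12\right) 2 \cdot 4 = \left(-27 + 12\right) 8 = \left(-15\right) 8 = -120$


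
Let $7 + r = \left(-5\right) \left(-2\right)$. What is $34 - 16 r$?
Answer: $-14$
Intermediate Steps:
$r = 3$ ($r = -7 - -10 = -7 + 10 = 3$)
$34 - 16 r = 34 - 48 = -14$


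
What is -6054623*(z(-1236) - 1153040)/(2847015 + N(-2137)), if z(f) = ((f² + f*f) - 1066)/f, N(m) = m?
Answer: 4323641903647109/1758134604 ≈ 2.4592e+6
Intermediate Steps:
z(f) = (-1066 + 2*f²)/f (z(f) = ((f² + f²) - 1066)/f = (2*f² - 1066)/f = (-1066 + 2*f²)/f)
-6054623*(z(-1236) - 1153040)/(2847015 + N(-2137)) = -6054623*((-1066/(-1236) + 2*(-1236)) - 1153040)/(2847015 - 2137) = -6054623/(2844878/((-1066*(-1/1236) - 2472) - 1153040)) = -6054623/(2844878/((533/618 - 2472) - 1153040)) = -6054623/(2844878/(-1527163/618 - 1153040)) = -6054623/(2844878/(-714105883/618)) = -6054623/(2844878*(-618/714105883)) = -6054623/(-1758134604/714105883) = -6054623*(-714105883/1758134604) = 4323641903647109/1758134604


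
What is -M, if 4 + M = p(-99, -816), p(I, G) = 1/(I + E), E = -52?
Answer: 605/151 ≈ 4.0066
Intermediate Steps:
p(I, G) = 1/(-52 + I) (p(I, G) = 1/(I - 52) = 1/(-52 + I))
M = -605/151 (M = -4 + 1/(-52 - 99) = -4 + 1/(-151) = -4 - 1/151 = -605/151 ≈ -4.0066)
-M = -1*(-605/151) = 605/151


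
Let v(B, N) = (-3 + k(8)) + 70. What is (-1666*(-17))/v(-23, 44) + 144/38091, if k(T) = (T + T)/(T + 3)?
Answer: 3955684918/9560841 ≈ 413.74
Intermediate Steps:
k(T) = 2*T/(3 + T) (k(T) = (2*T)/(3 + T) = 2*T/(3 + T))
v(B, N) = 753/11 (v(B, N) = (-3 + 2*8/(3 + 8)) + 70 = (-3 + 2*8/11) + 70 = (-3 + 2*8*(1/11)) + 70 = (-3 + 16/11) + 70 = -17/11 + 70 = 753/11)
(-1666*(-17))/v(-23, 44) + 144/38091 = (-1666*(-17))/(753/11) + 144/38091 = 28322*(11/753) + 144*(1/38091) = 311542/753 + 48/12697 = 3955684918/9560841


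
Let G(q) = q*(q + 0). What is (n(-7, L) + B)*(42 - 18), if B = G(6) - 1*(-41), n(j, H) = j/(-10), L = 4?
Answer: 9324/5 ≈ 1864.8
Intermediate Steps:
G(q) = q**2 (G(q) = q*q = q**2)
n(j, H) = -j/10 (n(j, H) = j*(-1/10) = -j/10)
B = 77 (B = 6**2 - 1*(-41) = 36 + 41 = 77)
(n(-7, L) + B)*(42 - 18) = (-1/10*(-7) + 77)*(42 - 18) = (7/10 + 77)*24 = (777/10)*24 = 9324/5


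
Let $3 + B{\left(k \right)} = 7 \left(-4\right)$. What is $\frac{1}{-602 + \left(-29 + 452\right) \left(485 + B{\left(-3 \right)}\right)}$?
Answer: $\frac{1}{191440} \approx 5.2236 \cdot 10^{-6}$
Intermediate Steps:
$B{\left(k \right)} = -31$ ($B{\left(k \right)} = -3 + 7 \left(-4\right) = -3 - 28 = -31$)
$\frac{1}{-602 + \left(-29 + 452\right) \left(485 + B{\left(-3 \right)}\right)} = \frac{1}{-602 + \left(-29 + 452\right) \left(485 - 31\right)} = \frac{1}{-602 + 423 \cdot 454} = \frac{1}{-602 + 192042} = \frac{1}{191440}$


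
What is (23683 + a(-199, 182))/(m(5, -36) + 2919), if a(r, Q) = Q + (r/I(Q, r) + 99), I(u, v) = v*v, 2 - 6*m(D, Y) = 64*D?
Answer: 4768835/570334 ≈ 8.3615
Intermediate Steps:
m(D, Y) = 1/3 - 32*D/3
I(u, v) = v**2
a(r, Q) = 99 + Q + 1/r (a(r, Q) = Q + (r/(r**2) + 99) = Q + (r/r**2 + 99) = Q + (1/r + 99) = Q + (99 + 1/r) = 99 + Q + 1/r)
(23683 + a(-199, 182))/(m(5, -36) + 2919) = (23683 + (99 + 182 + 1/(-199)))/((1/3 - 32/3*5) + 2919) = (23683 + (99 + 182 - 1/199))/((1/3 - 160/3) + 2919) = (23683 + 55918/199)/(-53 + 2919) = (4768835/199)/2866 = (4768835/199)*(1/2866) = 4768835/570334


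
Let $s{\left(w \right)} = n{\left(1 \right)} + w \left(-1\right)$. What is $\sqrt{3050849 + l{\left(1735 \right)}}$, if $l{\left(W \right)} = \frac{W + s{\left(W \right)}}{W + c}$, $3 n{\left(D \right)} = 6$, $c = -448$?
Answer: $\frac{\sqrt{561481301095}}{429} \approx 1746.7$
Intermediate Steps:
$n{\left(D \right)} = 2$ ($n{\left(D \right)} = \frac{1}{3} \cdot 6 = 2$)
$s{\left(w \right)} = 2 - w$ ($s{\left(w \right)} = 2 + w \left(-1\right) = 2 - w$)
$l{\left(W \right)} = \frac{2}{-448 + W}$ ($l{\left(W \right)} = \frac{W - \left(-2 + W\right)}{W - 448} = \frac{2}{-448 + W}$)
$\sqrt{3050849 + l{\left(1735 \right)}} = \sqrt{3050849 + \frac{2}{-448 + 1735}} = \sqrt{3050849 + \frac{2}{1287}} = \sqrt{\frac{3926442665}{1287}} = \frac{\sqrt{561481301095}}{429}$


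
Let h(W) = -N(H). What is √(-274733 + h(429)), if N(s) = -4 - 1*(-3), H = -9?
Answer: 2*I*√68683 ≈ 524.15*I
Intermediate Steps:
N(s) = -1 (N(s) = -4 + 3 = -1)
h(W) = 1 (h(W) = -1*(-1) = 1)
√(-274733 + h(429)) = √(-274733 + 1) = √(-274732) = 2*I*√68683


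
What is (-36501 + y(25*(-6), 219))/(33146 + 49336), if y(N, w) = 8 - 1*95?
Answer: -6098/13747 ≈ -0.44359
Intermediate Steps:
y(N, w) = -87 (y(N, w) = 8 - 95 = -87)
(-36501 + y(25*(-6), 219))/(33146 + 49336) = (-36501 - 87)/(33146 + 49336) = -36588/82482 = -36588*1/82482 = -6098/13747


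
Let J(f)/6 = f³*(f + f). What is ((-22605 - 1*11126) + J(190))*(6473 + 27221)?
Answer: 526923156347686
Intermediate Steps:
J(f) = 12*f⁴ (J(f) = 6*(f³*(f + f)) = 6*(f³*(2*f)) = 6*(2*f⁴) = 12*f⁴)
((-22605 - 1*11126) + J(190))*(6473 + 27221) = ((-22605 - 1*11126) + 12*190⁴)*(6473 + 27221) = ((-22605 - 11126) + 12*1303210000)*33694 = (-33731 + 15638520000)*33694 = 15638486269*33694 = 526923156347686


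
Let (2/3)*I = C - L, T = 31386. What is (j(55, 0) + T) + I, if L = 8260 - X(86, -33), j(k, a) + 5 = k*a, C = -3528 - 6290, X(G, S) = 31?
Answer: 8621/2 ≈ 4310.5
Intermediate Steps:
C = -9818
j(k, a) = -5 + a*k (j(k, a) = -5 + k*a = -5 + a*k)
L = 8229 (L = 8260 - 1*31 = 8260 - 31 = 8229)
I = -54141/2 (I = 3*(-9818 - 1*8229)/2 = 3*(-9818 - 8229)/2 = (3/2)*(-18047) = -54141/2 ≈ -27071.)
(j(55, 0) + T) + I = ((-5 + 0*55) + 31386) - 54141/2 = ((-5 + 0) + 31386) - 54141/2 = (-5 + 31386) - 54141/2 = 31381 - 54141/2 = 8621/2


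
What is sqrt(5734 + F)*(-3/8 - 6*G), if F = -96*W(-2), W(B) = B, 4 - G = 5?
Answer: 45*sqrt(5926)/8 ≈ 433.02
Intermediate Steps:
G = -1 (G = 4 - 1*5 = 4 - 5 = -1)
F = 192 (F = -96*(-2) = 192)
sqrt(5734 + F)*(-3/8 - 6*G) = sqrt(5734 + 192)*(-3/8 - 6*(-1)) = sqrt(5926)*(-3*1/8 + 6) = sqrt(5926)*(-3/8 + 6) = sqrt(5926)*(45/8) = 45*sqrt(5926)/8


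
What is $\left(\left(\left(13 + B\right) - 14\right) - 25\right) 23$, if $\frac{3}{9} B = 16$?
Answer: $506$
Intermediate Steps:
$B = 48$ ($B = 3 \cdot 16 = 48$)
$\left(\left(\left(13 + B\right) - 14\right) - 25\right) 23 = \left(\left(\left(13 + 48\right) - 14\right) - 25\right) 23 = \left(\left(61 - 14\right) - 25\right) 23 = \left(47 - 25\right) 23 = 22 \cdot 23 = 506$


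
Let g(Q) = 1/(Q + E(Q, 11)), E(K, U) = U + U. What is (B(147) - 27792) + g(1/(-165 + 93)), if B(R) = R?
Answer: -43761963/1583 ≈ -27645.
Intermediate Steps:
E(K, U) = 2*U
g(Q) = 1/(22 + Q) (g(Q) = 1/(Q + 2*11) = 1/(Q + 22) = 1/(22 + Q))
(B(147) - 27792) + g(1/(-165 + 93)) = (147 - 27792) + 1/(22 + 1/(-165 + 93)) = -27645 + 1/(22 + 1/(-72)) = -27645 + 1/(22 - 1/72) = -27645 + 1/(1583/72) = -27645 + 72/1583 = -43761963/1583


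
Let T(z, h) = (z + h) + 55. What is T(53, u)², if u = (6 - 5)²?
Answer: 11881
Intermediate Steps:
u = 1 (u = 1² = 1)
T(z, h) = 55 + h + z (T(z, h) = (h + z) + 55 = 55 + h + z)
T(53, u)² = (55 + 1 + 53)² = 109² = 11881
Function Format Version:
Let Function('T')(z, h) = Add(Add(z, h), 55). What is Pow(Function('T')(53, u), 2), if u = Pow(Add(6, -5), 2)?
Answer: 11881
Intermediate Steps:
u = 1 (u = Pow(1, 2) = 1)
Function('T')(z, h) = Add(55, h, z) (Function('T')(z, h) = Add(Add(h, z), 55) = Add(55, h, z))
Pow(Function('T')(53, u), 2) = Pow(Add(55, 1, 53), 2) = Pow(109, 2) = 11881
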